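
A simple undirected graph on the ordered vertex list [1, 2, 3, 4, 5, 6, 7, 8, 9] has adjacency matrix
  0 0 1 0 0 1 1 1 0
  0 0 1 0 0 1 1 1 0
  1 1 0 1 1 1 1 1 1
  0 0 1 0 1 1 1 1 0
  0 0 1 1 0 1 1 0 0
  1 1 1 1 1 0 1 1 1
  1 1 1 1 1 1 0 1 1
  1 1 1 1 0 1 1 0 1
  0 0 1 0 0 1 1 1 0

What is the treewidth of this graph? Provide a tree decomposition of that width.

Treewidth 4.
One optimal decomposition is:
Bags: B1 = {1, 3, 6, 7, 8}  B2 = {3, 6, 7, 8, 9}  B3 = {2, 3, 6, 7, 8}  B4 = {3, 4, 6, 7, 8}  B5 = {3, 4, 5, 6, 7}
Tree: B1–B2, B2–B3, B2–B4, B4–B5

The largest bag has 5 vertices, giving width 4; this decomposition certifies tw(G) ≤ 4. For the lower bound, the 5 vertices {1, 3, 6, 7, 8} are pairwise adjacent, and any tree decomposition puts a clique entirely inside one bag — forcing width ≥ 4. The upper and lower bounds meet at 4, so that is the treewidth.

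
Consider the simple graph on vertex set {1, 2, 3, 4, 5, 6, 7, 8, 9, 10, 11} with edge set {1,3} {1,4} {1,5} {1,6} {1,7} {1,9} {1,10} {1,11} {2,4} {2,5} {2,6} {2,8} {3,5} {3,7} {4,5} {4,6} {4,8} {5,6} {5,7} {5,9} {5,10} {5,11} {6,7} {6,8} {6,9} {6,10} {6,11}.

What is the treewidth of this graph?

A width-3 tree decomposition is:
Bags: B1 = {1, 4, 5, 6}  B2 = {1, 5, 6, 10}  B3 = {1, 5, 6, 11}  B4 = {2, 4, 5, 6}  B5 = {1, 5, 6, 7}  B6 = {2, 4, 6, 8}  B7 = {1, 3, 5, 7}  B8 = {1, 5, 6, 9}
Tree: B1–B2, B2–B3, B1–B4, B1–B5, B4–B6, B5–B7, B1–B8
The largest bag has 4 vertices, giving width 3; this decomposition certifies tw(G) ≤ 3. On the other hand G contains the 4-clique {2, 4, 6, 8}. A clique must lie in a single bag of any decomposition, so no decomposition can have width below 3. The upper and lower bounds meet at 3, so that is the treewidth.

3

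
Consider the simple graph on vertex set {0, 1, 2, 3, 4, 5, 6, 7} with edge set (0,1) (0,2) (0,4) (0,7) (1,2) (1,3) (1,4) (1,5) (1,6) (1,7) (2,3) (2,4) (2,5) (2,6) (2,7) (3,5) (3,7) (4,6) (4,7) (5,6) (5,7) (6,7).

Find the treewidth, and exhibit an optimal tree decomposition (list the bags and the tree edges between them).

Treewidth 4.
One such decomposition:
Bags: B1 = {0, 1, 2, 4, 7}  B2 = {1, 2, 4, 6, 7}  B3 = {1, 2, 5, 6, 7}  B4 = {1, 2, 3, 5, 7}
Tree: B1–B2, B2–B3, B3–B4

The largest bag has 5 vertices, giving width 4; this decomposition certifies tw(G) ≤ 4. For the lower bound, the 5 vertices {1, 2, 3, 5, 7} are pairwise adjacent, and any tree decomposition puts a clique entirely inside one bag — forcing width ≥ 4. Hence tw(G) = 4 exactly.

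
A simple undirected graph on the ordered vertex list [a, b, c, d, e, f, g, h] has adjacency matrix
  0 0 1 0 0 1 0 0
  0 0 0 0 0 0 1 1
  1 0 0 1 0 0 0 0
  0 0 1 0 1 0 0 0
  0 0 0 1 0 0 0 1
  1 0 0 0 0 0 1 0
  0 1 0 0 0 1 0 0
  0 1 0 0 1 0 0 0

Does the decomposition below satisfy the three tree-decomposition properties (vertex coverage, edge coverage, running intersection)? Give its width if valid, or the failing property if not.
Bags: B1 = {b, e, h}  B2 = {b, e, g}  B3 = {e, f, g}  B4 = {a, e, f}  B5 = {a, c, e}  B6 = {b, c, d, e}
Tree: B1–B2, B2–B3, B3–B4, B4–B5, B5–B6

A tree decomposition must satisfy three properties: every vertex lies in some bag; for every edge, both endpoints lie together in some bag; and for every vertex, the bags containing it form a connected subtree. Here bags containing vertex b are not connected in the tree, so the decomposition is invalid.

No — bags containing vertex b are not connected in the tree.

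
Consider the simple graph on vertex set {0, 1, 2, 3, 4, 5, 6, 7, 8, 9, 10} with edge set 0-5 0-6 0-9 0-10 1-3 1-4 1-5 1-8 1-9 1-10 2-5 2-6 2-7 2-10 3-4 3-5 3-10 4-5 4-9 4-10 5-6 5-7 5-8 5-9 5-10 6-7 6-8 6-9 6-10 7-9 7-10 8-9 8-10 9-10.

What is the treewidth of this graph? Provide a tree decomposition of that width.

Treewidth 4.
One optimal decomposition is:
Bags: B1 = {0, 5, 6, 9, 10}  B2 = {5, 6, 7, 9, 10}  B3 = {5, 6, 8, 9, 10}  B4 = {1, 5, 8, 9, 10}  B5 = {2, 5, 6, 7, 10}  B6 = {1, 4, 5, 9, 10}  B7 = {1, 3, 4, 5, 10}
Tree: B1–B2, B2–B3, B3–B4, B2–B5, B4–B6, B6–B7

The largest bag has 5 vertices, giving width 4; this decomposition certifies tw(G) ≤ 4. Conversely, {1, 5, 8, 9, 10} is a clique of size 5, and the vertices of any clique must share a bag in every tree decomposition; so some bag has ≥ 5 vertices and tw(G) ≥ 4. Hence tw(G) = 4 exactly.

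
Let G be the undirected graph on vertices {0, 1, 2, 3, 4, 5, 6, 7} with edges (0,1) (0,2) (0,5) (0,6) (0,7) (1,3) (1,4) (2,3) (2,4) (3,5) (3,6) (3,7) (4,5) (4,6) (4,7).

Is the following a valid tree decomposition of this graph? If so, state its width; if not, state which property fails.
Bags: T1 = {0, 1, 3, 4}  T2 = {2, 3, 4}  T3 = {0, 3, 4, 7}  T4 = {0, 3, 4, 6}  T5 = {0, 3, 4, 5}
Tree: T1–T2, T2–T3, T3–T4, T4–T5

A tree decomposition must satisfy three properties: every vertex lies in some bag; for every edge, both endpoints lie together in some bag; and for every vertex, the bags containing it form a connected subtree. Here edge (0,2) lies in no bag, so the decomposition is invalid.

No — edge (0,2) lies in no bag.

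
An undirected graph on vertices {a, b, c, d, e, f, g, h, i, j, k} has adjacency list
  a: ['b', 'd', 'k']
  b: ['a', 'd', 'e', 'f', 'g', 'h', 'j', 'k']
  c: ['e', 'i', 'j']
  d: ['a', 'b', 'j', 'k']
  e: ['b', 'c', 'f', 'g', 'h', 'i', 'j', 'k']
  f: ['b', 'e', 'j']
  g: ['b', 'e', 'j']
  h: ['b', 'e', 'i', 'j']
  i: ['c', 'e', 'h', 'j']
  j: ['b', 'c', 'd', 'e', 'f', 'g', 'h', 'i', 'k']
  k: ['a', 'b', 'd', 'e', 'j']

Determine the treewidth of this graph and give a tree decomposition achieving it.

Treewidth 3.
One such decomposition:
Bags: B1 = {b, e, g, j}  B2 = {b, e, h, j}  B3 = {b, e, f, j}  B4 = {b, e, j, k}  B5 = {b, d, j, k}  B6 = {e, h, i, j}  B7 = {a, b, d, k}  B8 = {c, e, i, j}
Tree: B1–B2, B1–B3, B3–B4, B4–B5, B2–B6, B5–B7, B6–B8

Each bag holds 4 vertices, so the decomposition has width 3, which upper-bounds the treewidth. For the lower bound, the 4 vertices {b, d, j, k} are pairwise adjacent, and any tree decomposition puts a clique entirely inside one bag — forcing width ≥ 3. Hence tw(G) = 3 exactly.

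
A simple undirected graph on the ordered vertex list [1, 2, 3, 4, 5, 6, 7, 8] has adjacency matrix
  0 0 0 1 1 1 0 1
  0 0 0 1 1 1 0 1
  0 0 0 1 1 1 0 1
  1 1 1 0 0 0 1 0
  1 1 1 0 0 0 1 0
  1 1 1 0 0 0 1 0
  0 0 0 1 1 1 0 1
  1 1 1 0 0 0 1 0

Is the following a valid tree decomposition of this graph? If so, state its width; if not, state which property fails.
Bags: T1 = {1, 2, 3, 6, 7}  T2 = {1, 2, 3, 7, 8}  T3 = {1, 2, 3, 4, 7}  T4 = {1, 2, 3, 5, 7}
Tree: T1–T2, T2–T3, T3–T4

Yes; width 4.

Checking the three conditions: (i) the bags cover all of {1, 2, 3, 4, 5, 6, 7, 8}; (ii) for each edge, some bag contains both endpoints; (iii) the bags containing any fixed vertex form a subtree. All hold, so the decomposition is valid with width 5 − 1 = 4.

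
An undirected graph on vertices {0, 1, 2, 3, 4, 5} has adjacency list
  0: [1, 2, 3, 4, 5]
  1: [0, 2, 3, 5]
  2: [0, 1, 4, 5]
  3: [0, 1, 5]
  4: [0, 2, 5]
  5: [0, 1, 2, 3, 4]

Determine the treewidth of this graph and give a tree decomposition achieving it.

The largest bag has 4 vertices, giving width 3; this decomposition certifies tw(G) ≤ 3. Conversely, {0, 1, 2, 5} is a clique of size 4, and the vertices of any clique must share a bag in every tree decomposition; so some bag has ≥ 4 vertices and tw(G) ≥ 3. Therefore the treewidth is 3.

Treewidth 3.
One optimal decomposition is:
Bags: B1 = {0, 1, 3, 5}  B2 = {0, 1, 2, 5}  B3 = {0, 2, 4, 5}
Tree: B1–B2, B2–B3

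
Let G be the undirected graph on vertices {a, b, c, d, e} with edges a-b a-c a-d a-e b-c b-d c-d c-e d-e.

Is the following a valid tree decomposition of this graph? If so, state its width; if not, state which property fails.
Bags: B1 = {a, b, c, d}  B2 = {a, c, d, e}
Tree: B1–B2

Yes; width 3.

Every vertex of G appears in some bag (union = {a, b, c, d, e}); every edge is covered by a bag; and for each vertex v the set of bags containing v is connected in the bag tree. The decomposition is therefore valid. The largest bag has 4 vertices, so the width is 3.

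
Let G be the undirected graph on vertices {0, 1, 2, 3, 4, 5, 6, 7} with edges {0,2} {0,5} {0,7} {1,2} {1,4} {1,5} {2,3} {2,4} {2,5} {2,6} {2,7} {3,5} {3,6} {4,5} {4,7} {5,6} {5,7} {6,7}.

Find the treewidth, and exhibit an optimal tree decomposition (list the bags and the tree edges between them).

Treewidth 3.
Bags: B1 = {0, 2, 5, 7}  B2 = {2, 5, 6, 7}  B3 = {2, 3, 5, 6}  B4 = {2, 4, 5, 7}  B5 = {1, 2, 4, 5}
Tree: B1–B2, B2–B3, B2–B4, B4–B5

The largest bag has 4 vertices, giving width 3; this decomposition certifies tw(G) ≤ 3. Conversely, {1, 2, 4, 5} is a clique of size 4, and the vertices of any clique must share a bag in every tree decomposition; so some bag has ≥ 4 vertices and tw(G) ≥ 3. Therefore the treewidth is 3.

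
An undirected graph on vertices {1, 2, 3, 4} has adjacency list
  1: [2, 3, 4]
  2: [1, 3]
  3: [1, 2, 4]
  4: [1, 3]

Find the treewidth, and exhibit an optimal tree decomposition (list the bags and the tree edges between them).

Treewidth 2.
Bags: B1 = {1, 2, 3}  B2 = {1, 3, 4}
Tree: B1–B2

Every bag has size at most 3, so the width is 3 − 1 = 2 and tw(G) ≤ 2. For the lower bound, the 3 vertices {1, 2, 3} are pairwise adjacent, and any tree decomposition puts a clique entirely inside one bag — forcing width ≥ 2. Therefore the treewidth is 2.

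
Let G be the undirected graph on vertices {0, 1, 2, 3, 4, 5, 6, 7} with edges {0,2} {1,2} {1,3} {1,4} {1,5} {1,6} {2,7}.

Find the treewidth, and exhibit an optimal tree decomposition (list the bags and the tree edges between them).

Each bag holds 2 vertices, so the decomposition has width 1, which upper-bounds the treewidth. Since G has at least one edge (e.g. 2–1), it is not an edgeless graph, so tw(G) ≥ 1. Hence tw(G) = 1 exactly.

Treewidth 1.
Bags: B1 = {1, 2}  B2 = {0, 2}  B3 = {1, 4}  B4 = {1, 5}  B5 = {2, 7}  B6 = {1, 3}  B7 = {1, 6}
Tree: B1–B2, B1–B3, B3–B4, B1–B5, B3–B6, B3–B7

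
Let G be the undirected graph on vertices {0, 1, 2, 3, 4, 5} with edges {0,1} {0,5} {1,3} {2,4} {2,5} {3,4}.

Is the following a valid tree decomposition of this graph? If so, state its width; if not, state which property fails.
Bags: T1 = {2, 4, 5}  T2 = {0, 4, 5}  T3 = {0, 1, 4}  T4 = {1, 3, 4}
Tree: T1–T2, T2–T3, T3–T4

Checking the three conditions: (i) the bags cover all of {0, 1, 2, 3, 4, 5}; (ii) for each edge, some bag contains both endpoints; (iii) the bags containing any fixed vertex form a subtree. All hold, so the decomposition is valid with width 3 − 1 = 2.

Yes; width 2.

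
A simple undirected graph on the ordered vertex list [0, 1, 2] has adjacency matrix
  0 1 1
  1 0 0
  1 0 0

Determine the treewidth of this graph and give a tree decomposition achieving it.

Every bag has size at most 2, so the width is 2 − 1 = 1 and tw(G) ≤ 1. Since G has at least one edge (e.g. 0–1), it is not an edgeless graph, so tw(G) ≥ 1. Combining the bounds, tw(G) = 1.

Treewidth 1.
One such decomposition:
Bags: B1 = {0, 1}  B2 = {0, 2}
Tree: B1–B2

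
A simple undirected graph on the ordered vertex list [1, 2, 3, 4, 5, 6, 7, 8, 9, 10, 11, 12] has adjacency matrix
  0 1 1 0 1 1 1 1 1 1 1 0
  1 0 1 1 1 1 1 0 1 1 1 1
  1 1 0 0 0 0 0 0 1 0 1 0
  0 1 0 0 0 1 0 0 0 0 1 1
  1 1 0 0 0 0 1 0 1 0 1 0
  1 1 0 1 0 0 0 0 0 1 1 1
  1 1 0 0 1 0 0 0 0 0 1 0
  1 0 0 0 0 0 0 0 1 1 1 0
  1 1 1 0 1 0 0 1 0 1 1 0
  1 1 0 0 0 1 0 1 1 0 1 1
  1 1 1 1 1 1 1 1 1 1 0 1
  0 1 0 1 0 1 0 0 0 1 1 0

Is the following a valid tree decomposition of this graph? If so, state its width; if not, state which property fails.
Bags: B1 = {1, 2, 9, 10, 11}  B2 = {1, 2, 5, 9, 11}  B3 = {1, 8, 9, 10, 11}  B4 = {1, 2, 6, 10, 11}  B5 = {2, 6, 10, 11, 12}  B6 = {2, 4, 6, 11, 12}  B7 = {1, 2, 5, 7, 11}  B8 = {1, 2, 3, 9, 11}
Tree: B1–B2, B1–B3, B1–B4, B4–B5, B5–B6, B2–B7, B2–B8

Every vertex of G appears in some bag (union = {1, 2, 3, 4, 5, 6, 7, 8, 9, 10, 11, 12}); every edge is covered by a bag; and for each vertex v the set of bags containing v is connected in the bag tree. The decomposition is therefore valid. The largest bag has 5 vertices, so the width is 4.

Yes; width 4.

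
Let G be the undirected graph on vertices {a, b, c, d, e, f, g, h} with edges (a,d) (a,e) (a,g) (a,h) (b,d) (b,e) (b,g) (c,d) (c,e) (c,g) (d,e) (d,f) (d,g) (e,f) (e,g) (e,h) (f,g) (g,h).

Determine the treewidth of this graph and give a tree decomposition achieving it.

Every bag has size at most 4, so the width is 4 − 1 = 3 and tw(G) ≤ 3. Conversely, {d, e, f, g} is a clique of size 4, and the vertices of any clique must share a bag in every tree decomposition; so some bag has ≥ 4 vertices and tw(G) ≥ 3. Therefore the treewidth is 3.

Treewidth 3.
Bags: B1 = {a, e, g, h}  B2 = {a, d, e, g}  B3 = {c, d, e, g}  B4 = {d, e, f, g}  B5 = {b, d, e, g}
Tree: B1–B2, B2–B3, B3–B4, B2–B5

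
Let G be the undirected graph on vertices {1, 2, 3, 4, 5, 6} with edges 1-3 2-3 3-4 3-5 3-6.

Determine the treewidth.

1

A width-1 tree decomposition is:
Bags: B1 = {2, 3}  B2 = {1, 3}  B3 = {3, 6}  B4 = {3, 5}  B5 = {3, 4}
Tree: B1–B2, B1–B3, B3–B4, B1–B5
Each bag holds 2 vertices, so the decomposition has width 1, which upper-bounds the treewidth. Since G has at least one edge (e.g. 3–2), it is not an edgeless graph, so tw(G) ≥ 1. Therefore the treewidth is 1.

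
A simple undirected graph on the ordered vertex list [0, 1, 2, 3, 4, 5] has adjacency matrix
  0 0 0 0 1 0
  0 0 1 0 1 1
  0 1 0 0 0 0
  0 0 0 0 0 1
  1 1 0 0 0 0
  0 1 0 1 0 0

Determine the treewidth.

A width-1 tree decomposition is:
Bags: B1 = {1, 4}  B2 = {0, 4}  B3 = {1, 5}  B4 = {3, 5}  B5 = {1, 2}
Tree: B1–B2, B1–B3, B3–B4, B1–B5
Each bag holds 2 vertices, so the decomposition has width 1, which upper-bounds the treewidth. Any graph with an edge has treewidth ≥ 1, and G has the edge 4–1. The upper and lower bounds meet at 1, so that is the treewidth.

1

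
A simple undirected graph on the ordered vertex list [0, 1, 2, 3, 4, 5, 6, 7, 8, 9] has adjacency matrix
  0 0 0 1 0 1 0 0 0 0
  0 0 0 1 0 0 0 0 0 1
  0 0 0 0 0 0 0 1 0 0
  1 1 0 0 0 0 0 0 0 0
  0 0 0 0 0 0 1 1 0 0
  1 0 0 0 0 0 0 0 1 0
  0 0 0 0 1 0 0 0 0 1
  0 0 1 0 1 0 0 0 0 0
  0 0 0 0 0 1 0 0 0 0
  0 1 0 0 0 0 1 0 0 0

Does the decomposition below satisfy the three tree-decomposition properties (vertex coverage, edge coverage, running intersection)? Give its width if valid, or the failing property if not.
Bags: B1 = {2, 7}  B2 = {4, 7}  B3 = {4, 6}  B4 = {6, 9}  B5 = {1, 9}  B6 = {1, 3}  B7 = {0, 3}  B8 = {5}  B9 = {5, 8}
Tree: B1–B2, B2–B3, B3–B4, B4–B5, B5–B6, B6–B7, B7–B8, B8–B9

No — edge (0,5) lies in no bag.

A tree decomposition must satisfy three properties: every vertex lies in some bag; for every edge, both endpoints lie together in some bag; and for every vertex, the bags containing it form a connected subtree. Here edge (0,5) lies in no bag, so the decomposition is invalid.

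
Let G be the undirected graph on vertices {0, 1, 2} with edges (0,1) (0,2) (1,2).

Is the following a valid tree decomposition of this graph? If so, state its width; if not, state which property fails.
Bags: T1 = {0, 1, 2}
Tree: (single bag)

Vertex coverage: the bags together contain {0, 1, 2}, the full vertex set. Edge coverage: each edge of G has both endpoints in at least one bag. Running intersection: for every vertex, the bags containing it form a connected subtree. All three properties hold, so this is a valid tree decomposition of width max|bag| − 1 = 2, and hence tw(G) ≤ 2.

Yes; width 2.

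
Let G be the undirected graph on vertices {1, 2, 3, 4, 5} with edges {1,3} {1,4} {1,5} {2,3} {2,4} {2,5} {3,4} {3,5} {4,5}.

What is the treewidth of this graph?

A width-3 tree decomposition is:
Bags: B1 = {2, 3, 4, 5}  B2 = {1, 3, 4, 5}
Tree: B1–B2
Each bag holds 4 vertices, so the decomposition has width 3, which upper-bounds the treewidth. For the lower bound, the 4 vertices {1, 3, 4, 5} are pairwise adjacent, and any tree decomposition puts a clique entirely inside one bag — forcing width ≥ 3. Combining the bounds, tw(G) = 3.

3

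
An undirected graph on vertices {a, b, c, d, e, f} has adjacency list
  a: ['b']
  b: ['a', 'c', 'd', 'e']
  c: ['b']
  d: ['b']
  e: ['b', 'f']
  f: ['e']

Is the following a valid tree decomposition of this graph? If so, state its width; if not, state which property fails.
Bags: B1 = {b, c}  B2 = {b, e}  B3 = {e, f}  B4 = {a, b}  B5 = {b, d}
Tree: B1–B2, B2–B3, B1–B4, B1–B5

Yes; width 1.

Checking the three conditions: (i) the bags cover all of {a, b, c, d, e, f}; (ii) for each edge, some bag contains both endpoints; (iii) the bags containing any fixed vertex form a subtree. All hold, so the decomposition is valid with width 2 − 1 = 1.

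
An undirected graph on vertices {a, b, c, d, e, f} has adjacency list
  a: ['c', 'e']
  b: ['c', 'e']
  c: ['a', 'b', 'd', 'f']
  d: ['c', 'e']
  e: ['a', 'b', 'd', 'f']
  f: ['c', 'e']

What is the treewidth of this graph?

2

A width-2 tree decomposition is:
Bags: B1 = {c, d, e}  B2 = {a, c, e}  B3 = {b, c, e}  B4 = {c, e, f}
Tree: B1–B2, B2–B3, B3–B4
The largest bag has 3 vertices, giving width 2; this decomposition certifies tw(G) ≤ 2. The edges c–d–e–a–c form a cycle, so G is not a tree and its treewidth is at least 2. Hence tw(G) = 2 exactly.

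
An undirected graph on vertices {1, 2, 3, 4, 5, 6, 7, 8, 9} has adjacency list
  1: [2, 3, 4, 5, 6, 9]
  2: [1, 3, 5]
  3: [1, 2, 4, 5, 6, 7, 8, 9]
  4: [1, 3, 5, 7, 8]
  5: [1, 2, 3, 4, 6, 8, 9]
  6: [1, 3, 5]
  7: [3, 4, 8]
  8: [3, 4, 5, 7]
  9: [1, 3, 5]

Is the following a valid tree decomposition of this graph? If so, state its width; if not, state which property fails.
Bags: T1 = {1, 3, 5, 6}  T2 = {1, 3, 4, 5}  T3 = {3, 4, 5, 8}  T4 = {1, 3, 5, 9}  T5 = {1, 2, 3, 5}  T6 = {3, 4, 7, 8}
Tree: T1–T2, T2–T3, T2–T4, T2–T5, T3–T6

Checking the three conditions: (i) the bags cover all of {1, 2, 3, 4, 5, 6, 7, 8, 9}; (ii) for each edge, some bag contains both endpoints; (iii) the bags containing any fixed vertex form a subtree. All hold, so the decomposition is valid with width 4 − 1 = 3.

Yes; width 3.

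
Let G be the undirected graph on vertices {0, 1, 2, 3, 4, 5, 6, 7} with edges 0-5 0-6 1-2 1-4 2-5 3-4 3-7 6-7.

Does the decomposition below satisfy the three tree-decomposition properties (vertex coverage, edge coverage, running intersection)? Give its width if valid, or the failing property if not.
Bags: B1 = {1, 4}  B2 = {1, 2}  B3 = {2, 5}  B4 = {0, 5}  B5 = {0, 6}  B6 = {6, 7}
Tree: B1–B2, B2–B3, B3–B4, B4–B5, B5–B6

No — vertex 3 appears in no bag.

A tree decomposition must satisfy three properties: every vertex lies in some bag; for every edge, both endpoints lie together in some bag; and for every vertex, the bags containing it form a connected subtree. Here vertex 3 appears in no bag, so the decomposition is invalid.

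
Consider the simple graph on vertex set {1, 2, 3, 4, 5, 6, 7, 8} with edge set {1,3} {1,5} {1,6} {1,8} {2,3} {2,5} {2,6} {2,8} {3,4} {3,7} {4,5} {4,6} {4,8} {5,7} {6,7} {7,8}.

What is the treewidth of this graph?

A width-4 tree decomposition is:
Bags: B1 = {2, 3, 5, 6, 8}  B2 = {3, 5, 6, 7, 8}  B3 = {3, 4, 5, 6, 8}  B4 = {1, 3, 5, 6, 8}
Tree: B1–B2, B2–B3, B3–B4
Each bag holds 5 vertices, so the decomposition has width 4, which upper-bounds the treewidth. For the lower bound: the 5 vertex sets {2,8}, {6,7}, {4,5}, {3}, {1} are disjoint, each induces a connected subgraph, and every pair is joined by at least one edge of G. Contracting each set to a single vertex therefore yields K_{5} as a minor, and since treewidth is minor-monotone, tw(G) ≥ tw(K_{5}) = 4. Combining the bounds, tw(G) = 4.

4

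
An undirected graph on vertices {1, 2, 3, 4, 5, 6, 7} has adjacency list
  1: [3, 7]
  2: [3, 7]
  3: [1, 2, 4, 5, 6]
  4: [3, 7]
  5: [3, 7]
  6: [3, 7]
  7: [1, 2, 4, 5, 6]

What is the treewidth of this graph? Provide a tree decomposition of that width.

Treewidth 2.
One optimal decomposition is:
Bags: B1 = {3, 5, 7}  B2 = {2, 3, 7}  B3 = {1, 3, 7}  B4 = {3, 4, 7}  B5 = {3, 6, 7}
Tree: B1–B2, B2–B3, B3–B4, B4–B5

The largest bag has 3 vertices, giving width 2; this decomposition certifies tw(G) ≤ 2. Since 7–5–3–2–7 is a cycle in G, G is not acyclic. Forests are exactly the graphs of treewidth ≤ 1, so tw(G) ≥ 2. The upper and lower bounds meet at 2, so that is the treewidth.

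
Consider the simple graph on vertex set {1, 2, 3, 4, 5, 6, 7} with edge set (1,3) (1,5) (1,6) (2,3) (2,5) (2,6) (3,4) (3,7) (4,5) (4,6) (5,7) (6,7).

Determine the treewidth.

A width-3 tree decomposition is:
Bags: B1 = {2, 3, 5, 6}  B2 = {1, 3, 5, 6}  B3 = {3, 5, 6, 7}  B4 = {3, 4, 5, 6}
Tree: B1–B2, B2–B3, B3–B4
Each bag holds 4 vertices, so the decomposition has width 3, which upper-bounds the treewidth. For the lower bound: the 4 vertex sets {2,6}, {1,5}, {3}, {7} are disjoint, each induces a connected subgraph, and every pair is joined by at least one edge of G. Contracting each set to a single vertex therefore yields K_{4} as a minor, and since treewidth is minor-monotone, tw(G) ≥ tw(K_{4}) = 3. Therefore the treewidth is 3.

3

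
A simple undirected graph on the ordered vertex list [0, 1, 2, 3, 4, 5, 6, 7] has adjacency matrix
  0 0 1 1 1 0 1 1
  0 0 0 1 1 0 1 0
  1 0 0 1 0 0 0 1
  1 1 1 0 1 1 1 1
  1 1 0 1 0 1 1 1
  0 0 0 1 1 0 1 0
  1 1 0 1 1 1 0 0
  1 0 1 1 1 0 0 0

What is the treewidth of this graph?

3

A width-3 tree decomposition is:
Bags: B1 = {0, 3, 4, 6}  B2 = {1, 3, 4, 6}  B3 = {0, 3, 4, 7}  B4 = {3, 4, 5, 6}  B5 = {0, 2, 3, 7}
Tree: B1–B2, B1–B3, B2–B4, B3–B5
The largest bag has 4 vertices, giving width 3; this decomposition certifies tw(G) ≤ 3. On the other hand G contains the 4-clique {0, 2, 3, 7}. A clique must lie in a single bag of any decomposition, so no decomposition can have width below 3. Hence tw(G) = 3 exactly.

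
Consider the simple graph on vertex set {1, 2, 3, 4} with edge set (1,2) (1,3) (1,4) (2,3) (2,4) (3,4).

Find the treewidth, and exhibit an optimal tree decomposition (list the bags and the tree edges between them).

Treewidth 3.
One such decomposition:
Bags: B1 = {1, 2, 3, 4}
Tree: (single bag)

A single bag containing all 4 vertices is trivially a valid decomposition of width 3. On the other hand G contains the 4-clique {1, 2, 3, 4}. A clique must lie in a single bag of any decomposition, so no decomposition can have width below 3. Hence tw(G) = 3 exactly.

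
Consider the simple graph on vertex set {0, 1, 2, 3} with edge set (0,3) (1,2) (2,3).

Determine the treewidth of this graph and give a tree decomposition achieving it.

The largest bag has 2 vertices, giving width 1; this decomposition certifies tw(G) ≤ 1. Any graph with an edge has treewidth ≥ 1, and G has the edge 0–3. Hence tw(G) = 1 exactly.

Treewidth 1.
Bags: B1 = {0, 3}  B2 = {2, 3}  B3 = {1, 2}
Tree: B1–B2, B2–B3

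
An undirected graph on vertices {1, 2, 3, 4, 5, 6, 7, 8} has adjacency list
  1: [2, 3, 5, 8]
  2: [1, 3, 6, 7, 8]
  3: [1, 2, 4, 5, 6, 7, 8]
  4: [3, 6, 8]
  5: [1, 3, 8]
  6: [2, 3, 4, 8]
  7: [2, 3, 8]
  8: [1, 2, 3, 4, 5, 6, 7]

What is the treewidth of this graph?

3

A width-3 tree decomposition is:
Bags: B1 = {3, 4, 6, 8}  B2 = {2, 3, 6, 8}  B3 = {1, 2, 3, 8}  B4 = {2, 3, 7, 8}  B5 = {1, 3, 5, 8}
Tree: B1–B2, B2–B3, B2–B4, B3–B5
Every bag has size at most 4, so the width is 4 − 1 = 3 and tw(G) ≤ 3. On the other hand G contains the 4-clique {1, 2, 3, 8}. A clique must lie in a single bag of any decomposition, so no decomposition can have width below 3. The upper and lower bounds meet at 3, so that is the treewidth.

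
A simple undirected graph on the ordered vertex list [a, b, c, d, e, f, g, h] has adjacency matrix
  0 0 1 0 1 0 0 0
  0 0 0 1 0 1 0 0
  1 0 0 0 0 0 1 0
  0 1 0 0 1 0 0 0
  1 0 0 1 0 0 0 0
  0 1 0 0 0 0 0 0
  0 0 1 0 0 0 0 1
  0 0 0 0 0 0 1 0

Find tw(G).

A width-1 tree decomposition is:
Bags: B1 = {g, h}  B2 = {c, g}  B3 = {a, c}  B4 = {a, e}  B5 = {d, e}  B6 = {b, d}  B7 = {b, f}
Tree: B1–B2, B2–B3, B3–B4, B4–B5, B5–B6, B6–B7
Each bag holds 2 vertices, so the decomposition has width 1, which upper-bounds the treewidth. Any graph with an edge has treewidth ≥ 1, and G has the edge h–g. Combining the bounds, tw(G) = 1.

1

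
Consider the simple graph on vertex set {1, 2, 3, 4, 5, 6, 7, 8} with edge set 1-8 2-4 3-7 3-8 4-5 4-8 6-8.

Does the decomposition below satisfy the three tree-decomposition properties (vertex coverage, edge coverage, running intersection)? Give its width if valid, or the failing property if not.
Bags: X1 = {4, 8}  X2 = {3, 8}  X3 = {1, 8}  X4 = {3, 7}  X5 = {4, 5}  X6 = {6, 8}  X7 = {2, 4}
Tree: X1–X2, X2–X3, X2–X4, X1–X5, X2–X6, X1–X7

Yes; width 1.

Vertex coverage: the bags together contain {1, 2, 3, 4, 5, 6, 7, 8}, the full vertex set. Edge coverage: each edge of G has both endpoints in at least one bag. Running intersection: for every vertex, the bags containing it form a connected subtree. All three properties hold, so this is a valid tree decomposition of width max|bag| − 1 = 1, and hence tw(G) ≤ 1.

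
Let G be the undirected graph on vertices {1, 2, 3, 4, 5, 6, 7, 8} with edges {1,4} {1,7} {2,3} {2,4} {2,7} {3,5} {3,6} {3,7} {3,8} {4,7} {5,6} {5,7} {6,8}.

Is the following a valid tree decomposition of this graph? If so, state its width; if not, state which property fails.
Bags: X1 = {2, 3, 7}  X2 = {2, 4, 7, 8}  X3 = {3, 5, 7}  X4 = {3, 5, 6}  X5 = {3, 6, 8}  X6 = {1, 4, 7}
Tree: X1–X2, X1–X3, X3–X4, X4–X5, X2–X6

No — bags containing vertex 8 are not connected in the tree.

A tree decomposition must satisfy three properties: every vertex lies in some bag; for every edge, both endpoints lie together in some bag; and for every vertex, the bags containing it form a connected subtree. Here bags containing vertex 8 are not connected in the tree, so the decomposition is invalid.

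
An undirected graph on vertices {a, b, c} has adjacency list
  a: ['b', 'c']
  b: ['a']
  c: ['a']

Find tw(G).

A width-1 tree decomposition is:
Bags: B1 = {a, c}  B2 = {a, b}
Tree: B1–B2
The largest bag has 2 vertices, giving width 1; this decomposition certifies tw(G) ≤ 1. Any graph with an edge has treewidth ≥ 1, and G has the edge a–c. The upper and lower bounds meet at 1, so that is the treewidth.

1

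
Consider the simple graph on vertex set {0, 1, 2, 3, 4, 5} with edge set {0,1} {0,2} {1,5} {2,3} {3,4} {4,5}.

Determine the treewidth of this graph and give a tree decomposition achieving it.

Each bag holds 3 vertices, so the decomposition has width 2, which upper-bounds the treewidth. Since 5–1–0–2–3–4–5 is a cycle in G, G is not acyclic. Forests are exactly the graphs of treewidth ≤ 1, so tw(G) ≥ 2. Hence tw(G) = 2 exactly.

Treewidth 2.
One such decomposition:
Bags: B1 = {0, 1, 5}  B2 = {0, 2, 5}  B3 = {2, 3, 5}  B4 = {3, 4, 5}
Tree: B1–B2, B2–B3, B3–B4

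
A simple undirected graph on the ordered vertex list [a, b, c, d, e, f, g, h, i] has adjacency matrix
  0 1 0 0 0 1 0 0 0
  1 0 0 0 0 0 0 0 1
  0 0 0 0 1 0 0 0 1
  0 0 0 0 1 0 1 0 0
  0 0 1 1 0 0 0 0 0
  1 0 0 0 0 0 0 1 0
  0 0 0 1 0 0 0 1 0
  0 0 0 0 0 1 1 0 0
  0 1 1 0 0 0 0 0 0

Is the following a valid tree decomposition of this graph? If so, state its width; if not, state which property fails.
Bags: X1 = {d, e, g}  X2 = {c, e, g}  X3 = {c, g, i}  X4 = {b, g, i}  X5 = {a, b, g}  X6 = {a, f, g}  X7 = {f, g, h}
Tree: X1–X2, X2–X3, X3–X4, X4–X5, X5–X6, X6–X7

Yes; width 2.

Checking the three conditions: (i) the bags cover all of {a, b, c, d, e, f, g, h, i}; (ii) for each edge, some bag contains both endpoints; (iii) the bags containing any fixed vertex form a subtree. All hold, so the decomposition is valid with width 3 − 1 = 2.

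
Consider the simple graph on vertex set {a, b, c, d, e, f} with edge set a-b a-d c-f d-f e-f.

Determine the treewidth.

1

A width-1 tree decomposition is:
Bags: B1 = {a, d}  B2 = {d, f}  B3 = {c, f}  B4 = {a, b}  B5 = {e, f}
Tree: B1–B2, B2–B3, B1–B4, B2–B5
Each bag holds 2 vertices, so the decomposition has width 1, which upper-bounds the treewidth. G has an edge, so its treewidth is at least 1. Therefore the treewidth is 1.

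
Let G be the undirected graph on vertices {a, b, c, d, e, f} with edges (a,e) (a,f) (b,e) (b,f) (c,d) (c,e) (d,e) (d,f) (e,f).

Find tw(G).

A width-2 tree decomposition is:
Bags: B1 = {d, e, f}  B2 = {a, e, f}  B3 = {c, d, e}  B4 = {b, e, f}
Tree: B1–B2, B1–B3, B1–B4
Every bag has size at most 3, so the width is 3 − 1 = 2 and tw(G) ≤ 2. On the other hand G contains the 3-clique {c, d, e}. A clique must lie in a single bag of any decomposition, so no decomposition can have width below 2. Combining the bounds, tw(G) = 2.

2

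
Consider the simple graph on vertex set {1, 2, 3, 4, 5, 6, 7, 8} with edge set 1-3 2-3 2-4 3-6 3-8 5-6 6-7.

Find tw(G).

A width-1 tree decomposition is:
Bags: B1 = {2, 3}  B2 = {3, 6}  B3 = {1, 3}  B4 = {3, 8}  B5 = {5, 6}  B6 = {2, 4}  B7 = {6, 7}
Tree: B1–B2, B1–B3, B3–B4, B2–B5, B1–B6, B5–B7
Each bag holds 2 vertices, so the decomposition has width 1, which upper-bounds the treewidth. G has an edge, so its treewidth is at least 1. Therefore the treewidth is 1.

1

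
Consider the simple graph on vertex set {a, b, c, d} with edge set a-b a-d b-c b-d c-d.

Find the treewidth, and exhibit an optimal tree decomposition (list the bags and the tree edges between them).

Each bag holds 3 vertices, so the decomposition has width 2, which upper-bounds the treewidth. Conversely, {b, c, d} is a clique of size 3, and the vertices of any clique must share a bag in every tree decomposition; so some bag has ≥ 3 vertices and tw(G) ≥ 2. The upper and lower bounds meet at 2, so that is the treewidth.

Treewidth 2.
Bags: B1 = {b, c, d}  B2 = {a, b, d}
Tree: B1–B2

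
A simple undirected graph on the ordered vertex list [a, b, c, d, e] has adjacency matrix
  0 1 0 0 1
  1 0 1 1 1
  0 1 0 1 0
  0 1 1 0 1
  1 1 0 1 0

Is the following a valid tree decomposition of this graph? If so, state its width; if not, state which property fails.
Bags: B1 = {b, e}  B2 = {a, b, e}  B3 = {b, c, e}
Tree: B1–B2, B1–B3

A tree decomposition must satisfy three properties: every vertex lies in some bag; for every edge, both endpoints lie together in some bag; and for every vertex, the bags containing it form a connected subtree. Here vertex d appears in no bag, so the decomposition is invalid.

No — vertex d appears in no bag.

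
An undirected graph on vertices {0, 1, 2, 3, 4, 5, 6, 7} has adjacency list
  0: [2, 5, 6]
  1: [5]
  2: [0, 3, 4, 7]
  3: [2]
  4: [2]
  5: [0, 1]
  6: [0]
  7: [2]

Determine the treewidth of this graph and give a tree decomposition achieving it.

The largest bag has 2 vertices, giving width 1; this decomposition certifies tw(G) ≤ 1. G has an edge, so its treewidth is at least 1. Hence tw(G) = 1 exactly.

Treewidth 1.
Bags: B1 = {0, 5}  B2 = {0, 2}  B3 = {2, 4}  B4 = {2, 3}  B5 = {0, 6}  B6 = {2, 7}  B7 = {1, 5}
Tree: B1–B2, B2–B3, B2–B4, B2–B5, B3–B6, B1–B7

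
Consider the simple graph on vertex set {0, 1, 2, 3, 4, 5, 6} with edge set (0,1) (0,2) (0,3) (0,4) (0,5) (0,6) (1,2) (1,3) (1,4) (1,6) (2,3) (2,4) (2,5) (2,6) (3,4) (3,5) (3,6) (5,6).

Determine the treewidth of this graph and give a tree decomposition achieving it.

Every bag has size at most 5, so the width is 5 − 1 = 4 and tw(G) ≤ 4. On the other hand G contains the 5-clique {0, 1, 2, 3, 4}. A clique must lie in a single bag of any decomposition, so no decomposition can have width below 4. Therefore the treewidth is 4.

Treewidth 4.
Bags: B1 = {0, 1, 2, 3, 6}  B2 = {0, 1, 2, 3, 4}  B3 = {0, 2, 3, 5, 6}
Tree: B1–B2, B1–B3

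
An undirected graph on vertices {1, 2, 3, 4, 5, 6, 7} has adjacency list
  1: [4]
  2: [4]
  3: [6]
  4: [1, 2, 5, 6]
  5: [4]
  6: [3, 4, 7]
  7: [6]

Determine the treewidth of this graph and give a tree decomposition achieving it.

The largest bag has 2 vertices, giving width 1; this decomposition certifies tw(G) ≤ 1. Any graph with an edge has treewidth ≥ 1, and G has the edge 4–6. The upper and lower bounds meet at 1, so that is the treewidth.

Treewidth 1.
One such decomposition:
Bags: B1 = {4, 6}  B2 = {2, 4}  B3 = {6, 7}  B4 = {3, 6}  B5 = {1, 4}  B6 = {4, 5}
Tree: B1–B2, B1–B3, B1–B4, B1–B5, B1–B6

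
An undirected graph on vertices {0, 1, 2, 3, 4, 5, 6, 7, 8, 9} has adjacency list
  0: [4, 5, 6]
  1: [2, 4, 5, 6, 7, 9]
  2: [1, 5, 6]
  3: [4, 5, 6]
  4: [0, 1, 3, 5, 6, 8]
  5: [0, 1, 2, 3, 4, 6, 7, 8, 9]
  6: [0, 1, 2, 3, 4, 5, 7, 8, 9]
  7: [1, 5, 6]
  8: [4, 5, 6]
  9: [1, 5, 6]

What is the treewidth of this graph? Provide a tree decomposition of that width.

Every bag has size at most 4, so the width is 4 − 1 = 3 and tw(G) ≤ 3. On the other hand G contains the 4-clique {0, 4, 5, 6}. A clique must lie in a single bag of any decomposition, so no decomposition can have width below 3. Combining the bounds, tw(G) = 3.

Treewidth 3.
Bags: B1 = {1, 4, 5, 6}  B2 = {0, 4, 5, 6}  B3 = {3, 4, 5, 6}  B4 = {1, 5, 6, 7}  B5 = {4, 5, 6, 8}  B6 = {1, 2, 5, 6}  B7 = {1, 5, 6, 9}
Tree: B1–B2, B1–B3, B1–B4, B2–B5, B1–B6, B4–B7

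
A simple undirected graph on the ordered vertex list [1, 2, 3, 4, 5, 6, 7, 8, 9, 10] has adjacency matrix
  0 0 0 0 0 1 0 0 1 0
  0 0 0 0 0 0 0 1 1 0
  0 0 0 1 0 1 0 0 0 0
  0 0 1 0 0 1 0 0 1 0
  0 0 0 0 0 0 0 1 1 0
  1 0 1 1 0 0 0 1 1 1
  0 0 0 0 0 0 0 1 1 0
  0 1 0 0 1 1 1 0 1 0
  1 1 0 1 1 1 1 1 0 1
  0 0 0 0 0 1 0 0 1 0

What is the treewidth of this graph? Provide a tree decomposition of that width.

Treewidth 2.
Bags: B1 = {7, 8, 9}  B2 = {6, 8, 9}  B3 = {4, 6, 9}  B4 = {1, 6, 9}  B5 = {3, 4, 6}  B6 = {6, 9, 10}  B7 = {2, 8, 9}  B8 = {5, 8, 9}
Tree: B1–B2, B2–B3, B2–B4, B3–B5, B3–B6, B1–B7, B2–B8

The largest bag has 3 vertices, giving width 2; this decomposition certifies tw(G) ≤ 2. Conversely, {2, 8, 9} is a clique of size 3, and the vertices of any clique must share a bag in every tree decomposition; so some bag has ≥ 3 vertices and tw(G) ≥ 2. Combining the bounds, tw(G) = 2.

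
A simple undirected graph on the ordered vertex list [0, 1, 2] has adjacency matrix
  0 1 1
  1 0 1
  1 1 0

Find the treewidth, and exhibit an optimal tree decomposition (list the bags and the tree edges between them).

With just one bag of size 3, the width is 3 − 1 = 2, so tw(G) ≤ 2. For the lower bound, the 3 vertices {0, 1, 2} are pairwise adjacent, and any tree decomposition puts a clique entirely inside one bag — forcing width ≥ 2. Combining the bounds, tw(G) = 2.

Treewidth 2.
Bags: B1 = {0, 1, 2}
Tree: (single bag)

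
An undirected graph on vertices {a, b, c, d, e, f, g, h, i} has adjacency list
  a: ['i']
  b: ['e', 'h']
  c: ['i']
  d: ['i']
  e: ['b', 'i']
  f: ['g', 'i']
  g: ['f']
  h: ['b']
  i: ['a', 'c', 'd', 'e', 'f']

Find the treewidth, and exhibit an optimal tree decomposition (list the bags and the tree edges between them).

The largest bag has 2 vertices, giving width 1; this decomposition certifies tw(G) ≤ 1. Since G has at least one edge (e.g. f–g), it is not an edgeless graph, so tw(G) ≥ 1. Therefore the treewidth is 1.

Treewidth 1.
One optimal decomposition is:
Bags: B1 = {f, g}  B2 = {f, i}  B3 = {e, i}  B4 = {d, i}  B5 = {b, e}  B6 = {b, h}  B7 = {c, i}  B8 = {a, i}
Tree: B1–B2, B2–B3, B2–B4, B3–B5, B5–B6, B4–B7, B2–B8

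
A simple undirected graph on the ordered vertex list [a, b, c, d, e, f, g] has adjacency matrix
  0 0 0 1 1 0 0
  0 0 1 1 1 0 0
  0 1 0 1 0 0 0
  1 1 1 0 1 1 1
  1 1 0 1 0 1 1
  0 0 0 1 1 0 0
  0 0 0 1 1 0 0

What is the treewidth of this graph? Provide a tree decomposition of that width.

Treewidth 2.
Bags: B1 = {d, e, f}  B2 = {b, d, e}  B3 = {d, e, g}  B4 = {b, c, d}  B5 = {a, d, e}
Tree: B1–B2, B1–B3, B2–B4, B3–B5

The largest bag has 3 vertices, giving width 2; this decomposition certifies tw(G) ≤ 2. Conversely, {d, e, g} is a clique of size 3, and the vertices of any clique must share a bag in every tree decomposition; so some bag has ≥ 3 vertices and tw(G) ≥ 2. Combining the bounds, tw(G) = 2.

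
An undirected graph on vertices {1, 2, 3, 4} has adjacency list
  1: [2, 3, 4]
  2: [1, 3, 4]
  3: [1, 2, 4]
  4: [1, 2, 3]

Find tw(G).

A width-3 tree decomposition is:
Bags: B1 = {1, 2, 3, 4}
Tree: (single bag)
A single bag containing all 4 vertices is trivially a valid decomposition of width 3. On the other hand G contains the 4-clique {1, 2, 3, 4}. A clique must lie in a single bag of any decomposition, so no decomposition can have width below 3. Therefore the treewidth is 3.

3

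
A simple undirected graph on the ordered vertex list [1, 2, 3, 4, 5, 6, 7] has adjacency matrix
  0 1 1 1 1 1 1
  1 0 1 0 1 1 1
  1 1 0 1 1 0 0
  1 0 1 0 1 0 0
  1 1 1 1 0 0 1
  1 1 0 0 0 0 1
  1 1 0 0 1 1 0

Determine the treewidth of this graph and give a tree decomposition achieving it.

Treewidth 3.
Bags: B1 = {1, 2, 5, 7}  B2 = {1, 2, 3, 5}  B3 = {1, 2, 6, 7}  B4 = {1, 3, 4, 5}
Tree: B1–B2, B1–B3, B2–B4

Each bag holds 4 vertices, so the decomposition has width 3, which upper-bounds the treewidth. Conversely, {1, 2, 3, 5} is a clique of size 4, and the vertices of any clique must share a bag in every tree decomposition; so some bag has ≥ 4 vertices and tw(G) ≥ 3. Hence tw(G) = 3 exactly.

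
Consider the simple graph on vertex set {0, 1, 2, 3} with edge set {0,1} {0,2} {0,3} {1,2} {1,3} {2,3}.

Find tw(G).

A width-3 tree decomposition is:
Bags: B1 = {0, 1, 2, 3}
Tree: (single bag)
With just one bag of size 4, the width is 4 − 1 = 3, so tw(G) ≤ 3. On the other hand G contains the 4-clique {0, 1, 2, 3}. A clique must lie in a single bag of any decomposition, so no decomposition can have width below 3. Therefore the treewidth is 3.

3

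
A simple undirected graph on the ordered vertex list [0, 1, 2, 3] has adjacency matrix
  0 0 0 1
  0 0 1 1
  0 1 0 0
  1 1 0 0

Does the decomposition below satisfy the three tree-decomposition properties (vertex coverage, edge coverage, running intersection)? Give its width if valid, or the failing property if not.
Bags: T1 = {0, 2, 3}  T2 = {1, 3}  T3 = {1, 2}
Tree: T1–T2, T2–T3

No — bags containing vertex 2 are not connected in the tree.

A tree decomposition must satisfy three properties: every vertex lies in some bag; for every edge, both endpoints lie together in some bag; and for every vertex, the bags containing it form a connected subtree. Here bags containing vertex 2 are not connected in the tree, so the decomposition is invalid.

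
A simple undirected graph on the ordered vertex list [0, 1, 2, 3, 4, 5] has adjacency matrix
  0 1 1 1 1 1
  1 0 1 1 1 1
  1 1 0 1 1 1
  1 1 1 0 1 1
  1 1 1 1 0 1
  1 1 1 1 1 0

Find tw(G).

A width-5 tree decomposition is:
Bags: B1 = {0, 1, 2, 3, 4, 5}
Tree: (single bag)
With just one bag of size 6, the width is 6 − 1 = 5, so tw(G) ≤ 5. For the lower bound, the 6 vertices {0, 1, 2, 3, 4, 5} are pairwise adjacent, and any tree decomposition puts a clique entirely inside one bag — forcing width ≥ 5. Therefore the treewidth is 5.

5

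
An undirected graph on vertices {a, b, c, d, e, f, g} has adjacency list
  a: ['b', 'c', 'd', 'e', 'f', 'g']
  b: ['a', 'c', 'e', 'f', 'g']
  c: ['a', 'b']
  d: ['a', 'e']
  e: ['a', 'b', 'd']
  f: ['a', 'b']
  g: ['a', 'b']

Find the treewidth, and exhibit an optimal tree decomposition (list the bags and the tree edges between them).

Treewidth 2.
One optimal decomposition is:
Bags: B1 = {a, b, g}  B2 = {a, b, e}  B3 = {a, d, e}  B4 = {a, b, c}  B5 = {a, b, f}
Tree: B1–B2, B2–B3, B1–B4, B1–B5

Each bag holds 3 vertices, so the decomposition has width 2, which upper-bounds the treewidth. On the other hand G contains the 3-clique {a, d, e}. A clique must lie in a single bag of any decomposition, so no decomposition can have width below 2. Hence tw(G) = 2 exactly.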